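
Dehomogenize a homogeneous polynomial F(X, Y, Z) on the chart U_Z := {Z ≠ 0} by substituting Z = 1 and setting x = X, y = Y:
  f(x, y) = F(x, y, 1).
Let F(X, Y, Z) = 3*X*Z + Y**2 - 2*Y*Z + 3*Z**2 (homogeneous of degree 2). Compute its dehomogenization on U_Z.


f(x, y) = 3*x + y**2 - 2*y + 3

On U_Z we set Z = 1. Each monomial c·X^i·Y^j·Z^k in F becomes c·x^i·y^j·1^k = c·x^i·y^j.
Substituting Z = 1: F(X, Y, 1) = 3*x + y**2 - 2*y + 3.
Note: deg(f) ≤ deg(F) = 2; strict inequality happens when F is divisible by Z (lost terms).


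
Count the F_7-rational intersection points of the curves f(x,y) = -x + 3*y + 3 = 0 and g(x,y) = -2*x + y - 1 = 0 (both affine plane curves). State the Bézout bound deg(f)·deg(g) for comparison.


Common zeros: {(3, 0)}; count = 1; Bézout bound = 1.

deg(f) = 1, deg(g) = 1, so Bézout bound = 1.
Scan x ∈ F_7. For each x, list the y ∈ F_7 with f(x, y) ≡ 0 and those with g(x, y) ≡ 0 (mod 7); the common zeros in that column are the intersection.
  x = 0: f ≡ 0 at y ∈ {6}; g ≡ 0 at y ∈ {1}; common: ∅.
  x = 1: f ≡ 0 at y ∈ {4}; g ≡ 0 at y ∈ {3}; common: ∅.
  x = 2: f ≡ 0 at y ∈ {2}; g ≡ 0 at y ∈ {5}; common: ∅.
  x = 3: f ≡ 0 at y ∈ {0}; g ≡ 0 at y ∈ {0}; common: {0}.
  x = 4: f ≡ 0 at y ∈ {5}; g ≡ 0 at y ∈ {2}; common: ∅.
  x = 5: f ≡ 0 at y ∈ {3}; g ≡ 0 at y ∈ {4}; common: ∅.
  x = 6: f ≡ 0 at y ∈ {1}; g ≡ 0 at y ∈ {6}; common: ∅.
Collecting: common zeros = {(3, 0)}, so the count is 1.
Comparison with the Bézout bound: 1 ≤ 1 = deg(f)·deg(g), as expected for curves with no common component (the bound is attained).


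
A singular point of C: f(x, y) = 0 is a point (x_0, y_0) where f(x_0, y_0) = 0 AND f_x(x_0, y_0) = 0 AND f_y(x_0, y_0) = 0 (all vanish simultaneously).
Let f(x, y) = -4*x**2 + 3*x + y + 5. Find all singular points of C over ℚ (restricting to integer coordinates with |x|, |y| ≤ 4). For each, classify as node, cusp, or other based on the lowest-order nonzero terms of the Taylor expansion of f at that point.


No singular points in the scanned grid; C is smooth there.

Compute partial derivatives:
  f_x = 3 - 8*x.
  f_y = 1.
f_y = 1 is a nonzero constant, so f_y never vanishes: no point (x, y) can satisfy f = f_x = f_y = 0. In particular no (x, y) ∈ {−4, ..., 4}² is singular; the curve is smooth.


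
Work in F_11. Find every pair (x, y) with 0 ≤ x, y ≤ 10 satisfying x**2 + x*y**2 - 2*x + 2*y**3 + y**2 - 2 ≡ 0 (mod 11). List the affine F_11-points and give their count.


Affine F_11-points: {(1, 5), (1, 7), (1, 9), (3, 2), (5, 3), (6, 0), (6, 2), (7, 0), (7, 7), (8, 9), (9, 5), (10, 3)}; count = 12.

For each of the 121 pairs (x, y) ∈ F_11², evaluate f(x, y) mod 11. Record the zeros.
  x = 0: [0↦9, 1↦1, 2↦7, 3↦6, 4↦10, 5↦9, 6↦4, 7↦7, 8↦8, 9↦8, 10↦8]  zeros at y ∈ ∅
  x = 1: [0↦8, 1↦1, 2↦10, 3↦3, 4↦3, 5↦0, 6↦6, 7↦0, 8↦5, 9↦0, 10↦8]  zeros at y ∈ {5, 7, 9}
  x = 2: [0↦9, 1↦3, 2↦4, 3↦2, 4↦9, 5↦4, 6↦10, 7↦6, 8↦4, 9↦5, 10↦10]  zeros at y ∈ ∅
  x = 3: [0↦1, 1↦7, 2↦0, 3↦3, 4↦6, 5↦10, 6↦5, 7↦3, 8↦5, 9↦1, 10↦3]  zeros at y ∈ {2}
  x = 4: [0↦6, 1↦2, 2↦9, 3↦6, 4↦5, 5↦7, 6↦2, 7↦2, 8↦8, 9↦10, 10↦9]  zeros at y ∈ ∅
  x = 5: [0↦2, 1↦10, 2↦9, 3↦0, 4↦6, 5↦6, 6↦1, 7↦3, 8↦2, 9↦10, 10↦6]  zeros at y ∈ {3}
  x = 6: [0↦0, 1↦9, 2↦0, 3↦7, 4↦9, 5↦7, 6↦2, 7↦6, 8↦9, 9↦1, 10↦5]  zeros at y ∈ {0, 2}
  x = 7: [0↦0, 1↦10, 2↦4, 3↦5, 4↦3, 5↦10, 6↦5, 7↦0, 8↦7, 9↦5, 10↦6]  zeros at y ∈ {0, 7}
  x = 8: [0↦2, 1↦2, 2↦10, 3↦5, 4↦10, 5↦4, 6↦10, 7↦7, 8↦7, 9↦0, 10↦9]  zeros at y ∈ {9}
  x = 9: [0↦6, 1↦7, 2↦7, 3↦7, 4↦8, 5↦0, 6↦6, 7↦5, 8↦9, 9↦8, 10↦3]  zeros at y ∈ {5}
  x = 10: [0↦1, 1↦3, 2↦6, 3↦0, 4↦8, 5↦9, 6↦4, 7↦5, 8↦2, 9↦7, 10↦10]  zeros at y ∈ {3}
Collecting zeros: affine points = {(1, 5), (1, 7), (1, 9), (3, 2), (5, 3), (6, 0), (6, 2), (7, 0), (7, 7), (8, 9), (9, 5), (10, 3)}.
Total count |C(F_11)_aff| = 12.


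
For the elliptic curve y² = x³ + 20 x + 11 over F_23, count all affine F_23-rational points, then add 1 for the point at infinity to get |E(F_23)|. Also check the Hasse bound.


Affine points = {(1, 3), (1, 20), (2, 6), (2, 17), (3, 11), (3, 12), (5, 11), (5, 12), (6, 5), (6, 18), (8, 4), (8, 19), (9, 0), (12, 1), (12, 22), (15, 11), (15, 12), (18, 4), (18, 19), (20, 4), (20, 19), (21, 3), (21, 20), (22, 6), (22, 17)}; affine count = 25; |E(F_23)| = 26.

Discriminant check: Δ ∝ 4a³ + 27b² = 4·20³ + 27·11² = 4·8000 + 27·121 ≡ 8 (mod 23). Nonzero ⇒ E is nonsingular.
For each x ∈ F_23, compute rhs = x³ + 20·x + 11 mod 23, then count y ∈ F_23 with y² ≡ rhs.
  x = 0: rhs = 11, matching y values: none (0 points).
  x = 1: rhs = 9, matching y values: 3, 20 (2 points).
  x = 2: rhs = 13, matching y values: 6, 17 (2 points).
  x = 3: rhs = 6, matching y values: 11, 12 (2 points).
  x = 4: rhs = 17, matching y values: none (0 points).
  x = 5: rhs = 6, matching y values: 11, 12 (2 points).
  x = 6: rhs = 2, matching y values: 5, 18 (2 points).
  x = 7: rhs = 11, matching y values: none (0 points).
  x = 8: rhs = 16, matching y values: 4, 19 (2 points).
  x = 9: rhs = 0, matching y values: 0 (1 points).
  x = 10: rhs = 15, matching y values: none (0 points).
  x = 11: rhs = 21, matching y values: none (0 points).
  x = 12: rhs = 1, matching y values: 1, 22 (2 points).
  x = 13: rhs = 7, matching y values: none (0 points).
  x = 14: rhs = 22, matching y values: none (0 points).
  x = 15: rhs = 6, matching y values: 11, 12 (2 points).
  x = 16: rhs = 11, matching y values: none (0 points).
  x = 17: rhs = 20, matching y values: none (0 points).
  x = 18: rhs = 16, matching y values: 4, 19 (2 points).
  x = 19: rhs = 5, matching y values: none (0 points).
  x = 20: rhs = 16, matching y values: 4, 19 (2 points).
  x = 21: rhs = 9, matching y values: 3, 20 (2 points).
  x = 22: rhs = 13, matching y values: 6, 17 (2 points).
Total affine count: 25.
Full point count |E(F_23)| = 25 + 1 = 26.
Hasse bound: |26 − (23+1)| = |2| = 2 ≤ 2√23 ≈ 9.5917 ✓.


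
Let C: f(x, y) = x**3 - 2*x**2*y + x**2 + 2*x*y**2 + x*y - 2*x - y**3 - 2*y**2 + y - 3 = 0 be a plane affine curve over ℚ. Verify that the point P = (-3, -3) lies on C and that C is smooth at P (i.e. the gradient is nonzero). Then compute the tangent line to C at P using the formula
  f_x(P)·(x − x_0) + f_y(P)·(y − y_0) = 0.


Tangent line at P: -2*x + y - 3 = 0.

Step 1: f(-3, -3) = 0, so P lies on C.
Step 2: partial derivatives
  f_x(x, y) = 3*x**2 - 4*x*y + 2*x + 2*y**2 + y - 2, f_y(x, y) = -2*x**2 + 4*x*y + x - 3*y**2 - 4*y + 1.
  f_x(P) = -2, f_y(P) = 1 (gradient nonzero, so P is smooth).
Step 3: tangent line at P: -2·(x − -3) + 1·(y − -3) = 0.
Expanding: -2*x + y - 3 = 0.


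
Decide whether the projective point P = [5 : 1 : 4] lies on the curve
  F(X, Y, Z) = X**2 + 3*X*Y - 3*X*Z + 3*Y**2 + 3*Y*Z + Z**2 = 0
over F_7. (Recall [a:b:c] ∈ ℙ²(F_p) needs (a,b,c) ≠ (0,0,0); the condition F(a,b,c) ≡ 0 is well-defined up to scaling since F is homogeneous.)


F(5,1,4) ≡ 4 (mod 7); P is NOT on the curve.

Evaluate F(5, 1, 4) term-by-term (mod 7).
  X**2 ↦ 1·25·1·1 = 25
  3*X*Y ↦ 3·5·1·1 = 15
  -3*X*Z ↦ -3·5·1·4 = -60
  3*Y**2 ↦ 3·1·1·1 = 3
  3*Y*Z ↦ 3·1·1·4 = 12
  Z**2 ↦ 1·1·1·16 = 16
Sum: F(5, 1, 4) = (25) + (15) + (-60) + (3) + (12) + (16) = 11.
Reducing mod 7: 11 ≡ 4 (mod 7).
Since F(a, b, c) ≡ 4 ≠ 0 (mod 7), P does NOT lie on the curve.


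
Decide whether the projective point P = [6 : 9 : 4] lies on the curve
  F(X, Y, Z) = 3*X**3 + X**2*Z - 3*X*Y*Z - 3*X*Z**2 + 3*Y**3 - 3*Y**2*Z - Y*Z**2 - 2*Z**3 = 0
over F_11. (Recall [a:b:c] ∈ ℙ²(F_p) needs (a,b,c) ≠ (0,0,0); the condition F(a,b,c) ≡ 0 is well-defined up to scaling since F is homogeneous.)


F(6,9,4) ≡ 7 (mod 11); P is NOT on the curve.

Evaluate F(6, 9, 4) term-by-term (mod 11).
  3*X**3 ↦ 3·216·1·1 = 648
  X**2*Z ↦ 1·36·1·4 = 144
  -3*X*Y*Z ↦ -3·6·9·4 = -648
  -3*X*Z**2 ↦ -3·6·1·16 = -288
  3*Y**3 ↦ 3·1·729·1 = 2187
  -3*Y**2*Z ↦ -3·1·81·4 = -972
  -Y*Z**2 ↦ -1·1·9·16 = -144
  -2*Z**3 ↦ -2·1·1·64 = -128
Sum: F(6, 9, 4) = (648) + (144) + (-648) + (-288) + (2187) + (-972) + (-144) + (-128) = 799.
Reducing mod 11: 799 ≡ 7 (mod 11).
Since F(a, b, c) ≡ 7 ≠ 0 (mod 11), P does NOT lie on the curve.


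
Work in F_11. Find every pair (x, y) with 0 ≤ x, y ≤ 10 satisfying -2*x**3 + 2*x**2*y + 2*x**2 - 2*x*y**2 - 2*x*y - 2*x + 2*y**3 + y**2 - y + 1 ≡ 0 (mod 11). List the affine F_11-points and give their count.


Affine F_11-points: {(2, 0), (3, 1), (3, 9), (5, 0), (5, 5), (9, 9)}; count = 6.

For each of the 121 pairs (x, y) ∈ F_11², evaluate f(x, y) mod 11. Record the zeros.
  x = 0: [0↦1, 1↦3, 2↦8, 3↦6, 4↦9, 5↦7, 6↦1, 7↦3, 8↦3, 9↦2, 10↦1]  zeros at y ∈ ∅
  x = 1: [0↦10, 1↦10, 2↦9, 3↦8, 4↦8, 5↦10, 6↦4, 7↦2, 8↦5, 9↦3, 10↦8]  zeros at y ∈ ∅
  x = 2: [0↦0, 1↦2, 2↦10, 3↦3, 4↦4, 5↦3, 6↦1, 7↦10, 8↦9, 9↦10, 10↦3]  zeros at y ∈ {0}
  x = 3: [0↦3, 1↦0, 2↦10, 3↦1, 4↦7, 5↦7, 6↦2, 7↦4, 8↦3, 9↦0, 10↦7]  zeros at y ∈ {1, 9}
  x = 4: [0↦7, 1↦3, 2↦8, 3↦1, 4↦5, 5↦10, 6↦6, 7↦5, 8↦8, 9↦5, 10↦8]  zeros at y ∈ ∅
  x = 5: [0↦0, 1↦10, 2↦3, 3↦2, 4↦8, 5↦0, 6↦1, 7↦1, 8↦1, 9↦2, 10↦5]  zeros at y ∈ {0, 5}
  x = 6: [0↦3, 1↦9, 2↦5, 3↦3, 4↦4, 5↦9, 6↦8, 7↦2, 8↦3, 9↦1, 10↦8]  zeros at y ∈ ∅
  x = 7: [0↦4, 1↦10, 2↦2, 3↦3, 4↦3, 5↦3, 6↦4, 7↦7, 8↦2, 9↦1, 10↦5]  zeros at y ∈ ∅
  x = 8: [0↦2, 1↦1, 2↦4, 3↦1, 4↦4, 5↦3, 6↦10, 7↦4, 8↦8, 9↦1, 10↦6]  zeros at y ∈ ∅
  x = 9: [0↦7, 1↦3, 2↦10, 3↦7, 4↦6, 5↦8, 6↦3, 7↦3, 8↦9, 9↦0, 10↦10]  zeros at y ∈ {9}
  x = 10: [0↦7, 1↦4, 2↦8, 3↦9, 4↦8, 5↦6, 6↦4, 7↦3, 8↦4, 9↦8, 10↦5]  zeros at y ∈ ∅
Collecting zeros: affine points = {(2, 0), (3, 1), (3, 9), (5, 0), (5, 5), (9, 9)}.
Total count |C(F_11)_aff| = 6.


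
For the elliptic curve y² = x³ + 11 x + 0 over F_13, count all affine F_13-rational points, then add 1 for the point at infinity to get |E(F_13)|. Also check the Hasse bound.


Affine points = {(0, 0), (1, 5), (1, 8), (2, 2), (2, 11), (4, 2), (4, 11), (6, 3), (6, 10), (7, 2), (7, 11), (9, 3), (9, 10), (11, 3), (11, 10), (12, 1), (12, 12)}; affine count = 17; |E(F_13)| = 18.

Discriminant check: Δ ∝ 4a³ + 27b² = 4·11³ + 27·0² = 4·1331 + 27·0 ≡ 7 (mod 13). Nonzero ⇒ E is nonsingular.
For each x ∈ F_13, compute rhs = x³ + 11·x + 0 mod 13, then count y ∈ F_13 with y² ≡ rhs.
  x = 0: rhs = 0, matching y values: 0 (1 points).
  x = 1: rhs = 12, matching y values: 5, 8 (2 points).
  x = 2: rhs = 4, matching y values: 2, 11 (2 points).
  x = 3: rhs = 8, matching y values: none (0 points).
  x = 4: rhs = 4, matching y values: 2, 11 (2 points).
  x = 5: rhs = 11, matching y values: none (0 points).
  x = 6: rhs = 9, matching y values: 3, 10 (2 points).
  x = 7: rhs = 4, matching y values: 2, 11 (2 points).
  x = 8: rhs = 2, matching y values: none (0 points).
  x = 9: rhs = 9, matching y values: 3, 10 (2 points).
  x = 10: rhs = 5, matching y values: none (0 points).
  x = 11: rhs = 9, matching y values: 3, 10 (2 points).
  x = 12: rhs = 1, matching y values: 1, 12 (2 points).
Total affine count: 17.
Full point count |E(F_13)| = 17 + 1 = 18.
Hasse bound: |18 − (13+1)| = |4| = 4 ≤ 2√13 ≈ 7.2111 ✓.


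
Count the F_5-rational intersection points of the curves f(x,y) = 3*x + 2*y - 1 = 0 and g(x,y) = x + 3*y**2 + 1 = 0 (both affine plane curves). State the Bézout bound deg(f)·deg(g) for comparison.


Common zeros: {(1, 4)}; count = 1; Bézout bound = 2.

deg(f) = 1, deg(g) = 2, so Bézout bound = 2.
Scan x ∈ F_5. For each x, list the y ∈ F_5 with f(x, y) ≡ 0 and those with g(x, y) ≡ 0 (mod 5); the common zeros in that column are the intersection.
  x = 0: f ≡ 0 at y ∈ {3}; g ≡ 0 at y ∈ ∅; common: ∅.
  x = 1: f ≡ 0 at y ∈ {4}; g ≡ 0 at y ∈ {1, 4}; common: {4}.
  x = 2: f ≡ 0 at y ∈ {0}; g ≡ 0 at y ∈ {2, 3}; common: ∅.
  x = 3: f ≡ 0 at y ∈ {1}; g ≡ 0 at y ∈ ∅; common: ∅.
  x = 4: f ≡ 0 at y ∈ {2}; g ≡ 0 at y ∈ {0}; common: ∅.
Collecting: common zeros = {(1, 4)}, so the count is 1.
Comparison with the Bézout bound: 1 ≤ 2 = deg(f)·deg(g), as expected for curves with no common component (the affine F_5-count falls short of the bound because intersections may lie at infinity, over extension fields, or carry multiplicity).


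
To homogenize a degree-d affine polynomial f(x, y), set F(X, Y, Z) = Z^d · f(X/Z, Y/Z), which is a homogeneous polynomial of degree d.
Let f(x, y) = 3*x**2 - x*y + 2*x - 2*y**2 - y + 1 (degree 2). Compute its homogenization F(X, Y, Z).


F(X, Y, Z) = 3*X**2 - X*Y + 2*X*Z - 2*Y**2 - Y*Z + Z**2

deg(f) = 2.
Substitute x = X/Z, y = Y/Z into f, then multiply by Z^2.
  monomial 3·x^2·y^0 ↦ 3·X^2·Y^0·Z^0.
  monomial -1·x^1·y^1 ↦ -1·X^1·Y^1·Z^0.
  monomial 2·x^1·y^0 ↦ 2·X^1·Y^0·Z^1.
  monomial -2·x^0·y^2 ↦ -2·X^0·Y^2·Z^0.
  monomial -1·x^0·y^1 ↦ -1·X^0·Y^1·Z^1.
  monomial 1·x^0·y^0 ↦ 1·X^0·Y^0·Z^2.
Collecting: F(X, Y, Z) = 3*X**2 - X*Y + 2*X*Z - 2*Y**2 - Y*Z + Z**2.


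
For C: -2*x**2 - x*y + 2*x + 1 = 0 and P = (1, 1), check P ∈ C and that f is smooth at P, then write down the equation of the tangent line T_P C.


Tangent line at P: -3*x - y + 4 = 0.

Step 1: f(1, 1) = 0, so P lies on C.
Step 2: partial derivatives
  f_x(x, y) = -4*x - y + 2, f_y(x, y) = -x.
  f_x(P) = -3, f_y(P) = -1 (gradient nonzero, so P is smooth).
Step 3: tangent line at P: -3·(x − 1) + -1·(y − 1) = 0.
Expanding: -3*x - y + 4 = 0.


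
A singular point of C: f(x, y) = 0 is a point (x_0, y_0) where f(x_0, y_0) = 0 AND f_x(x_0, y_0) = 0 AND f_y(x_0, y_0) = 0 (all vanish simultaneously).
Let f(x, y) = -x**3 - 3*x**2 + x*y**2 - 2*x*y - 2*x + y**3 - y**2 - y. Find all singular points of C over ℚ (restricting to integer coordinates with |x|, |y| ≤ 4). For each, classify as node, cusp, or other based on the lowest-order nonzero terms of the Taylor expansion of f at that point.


Singular points: {(-1, 1)}; classification: cusp.

Compute partial derivatives:
  f_x = -3*x**2 - 6*x + y**2 - 2*y - 2.
  f_y = 2*x*y - 2*x + 3*y**2 - 2*y - 1.
Scan x_0 ∈ {−4, ..., 4}. For each x_0, f_y(x_0, y) is a polynomial in y; find its integer roots y ∈ {−4, ..., 4}, then test f_x and f at those candidates.
  x = -4: f_y(-4, y) = 3*y**2 - 10*y + 7; vanishes at y ∈ {1}. (-4, 1): f_x = -27 ≠ 0.
  x = -3: f_y(-3, y) = 3*y**2 - 8*y + 5; vanishes at y ∈ {1}. (-3, 1): f_x = -12 ≠ 0.
  x = -2: f_y(-2, y) = 3*y**2 - 6*y + 3; vanishes at y ∈ {1}. (-2, 1): f_x = -3 ≠ 0.
  x = -1: f_y(-1, y) = 3*y**2 - 4*y + 1; vanishes at y ∈ {1}. (-1, 1): f_x = 0, f = 0 — SINGULAR.
  x = 0: f_y(0, y) = 3*y**2 - 2*y - 1; vanishes at y ∈ {1}. (0, 1): f_x = -3 ≠ 0.
  x = 1: f_y(1, y) = 3*y**2 - 3; vanishes at y ∈ {-1, 1}. (1, -1): f_x = -8 ≠ 0; (1, 1): f_x = -12 ≠ 0.
  x = 2: f_y(2, y) = 3*y**2 + 2*y - 5; vanishes at y ∈ {1}. (2, 1): f_x = -27 ≠ 0.
  x = 3: f_y(3, y) = 3*y**2 + 4*y - 7; vanishes at y ∈ {1}. (3, 1): f_x = -48 ≠ 0.
  x = 4: f_y(4, y) = 3*y**2 + 6*y - 9; vanishes at y ∈ {-3, 1}. (4, -3): f_x = -59 ≠ 0; (4, 1): f_x = -75 ≠ 0.
Only singular point on the grid: (-1, 1).
Classify: substitute x = -1 + u, y = 1 + v and expand: f = -u**3 + u*v**2 + v**3 + v**2.
No constant or linear terms (consistent with a singular point). Quadratic part: v**2. Cubic part: -u**3 + u*v**2 + v**3.
The quadratic part v**2 is a perfect square, so there is a single (double) tangent line v = 0, i.e. y = 1. Restricting the cubic part to that line (v = 0) leaves -u**3 ≠ 0, so f is not divisible by v and the branch is v² ≈ u**3 to lowest order — this is a cusp.
Classification: cusp.


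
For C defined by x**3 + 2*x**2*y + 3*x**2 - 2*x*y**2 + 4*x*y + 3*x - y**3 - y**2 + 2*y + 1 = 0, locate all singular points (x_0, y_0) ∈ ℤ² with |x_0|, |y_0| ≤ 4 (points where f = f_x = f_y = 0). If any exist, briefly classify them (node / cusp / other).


Singular points: {(-1, 0)}; classification: cusp.

Compute partial derivatives:
  f_x = 3*x**2 + 4*x*y + 6*x - 2*y**2 + 4*y + 3.
  f_y = 2*x**2 - 4*x*y + 4*x - 3*y**2 - 2*y + 2.
Scan x_0 ∈ {−4, ..., 4}. For each x_0, f_y(x_0, y) is a polynomial in y; find its integer roots y ∈ {−4, ..., 4}, then test f_x and f at those candidates.
  x = -4: f_y(-4, y) = -3*y**2 + 14*y + 18; no integer root y with |y| ≤ 4.
  x = -3: f_y(-3, y) = -3*y**2 + 10*y + 8; vanishes at y ∈ {4}. (-3, 4): f_x = -52 ≠ 0.
  x = -2: f_y(-2, y) = -3*y**2 + 6*y + 2; no integer root y with |y| ≤ 4.
  x = -1: f_y(-1, y) = -3*y**2 + 2*y; vanishes at y ∈ {0}. (-1, 0): f_x = 0, f = 0 — SINGULAR.
  x = 0: f_y(0, y) = -3*y**2 - 2*y + 2; no integer root y with |y| ≤ 4.
  x = 1: f_y(1, y) = -3*y**2 - 6*y + 8; no integer root y with |y| ≤ 4.
  x = 2: f_y(2, y) = -3*y**2 - 10*y + 18; no integer root y with |y| ≤ 4.
  x = 3: f_y(3, y) = -3*y**2 - 14*y + 32; no integer root y with |y| ≤ 4.
  x = 4: f_y(4, y) = -3*y**2 - 18*y + 50; no integer root y with |y| ≤ 4.
Only singular point on the grid: (-1, 0).
Classify: substitute x = -1 + u, y = 0 + v and expand: f = u**3 + 2*u**2*v - 2*u*v**2 - v**3 + v**2.
No constant or linear terms (consistent with a singular point). Quadratic part: v**2. Cubic part: u**3 + 2*u**2*v - 2*u*v**2 - v**3.
The quadratic part v**2 is a perfect square, so there is a single (double) tangent line v = 0, i.e. y = 0. Restricting the cubic part to that line (v = 0) leaves u**3 ≠ 0, so f is not divisible by v and the branch is v² ≈ -u**3 to lowest order — this is a cusp.
Classification: cusp.


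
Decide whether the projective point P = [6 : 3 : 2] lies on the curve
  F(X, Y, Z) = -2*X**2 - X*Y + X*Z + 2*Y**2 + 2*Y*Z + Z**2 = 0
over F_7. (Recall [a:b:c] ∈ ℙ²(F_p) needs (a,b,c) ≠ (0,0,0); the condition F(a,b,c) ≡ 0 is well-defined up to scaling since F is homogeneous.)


F(6,3,2) ≡ 5 (mod 7); P is NOT on the curve.

Evaluate F(6, 3, 2) term-by-term (mod 7).
  -2*X**2 ↦ -2·36·1·1 = -72
  -X*Y ↦ -1·6·3·1 = -18
  X*Z ↦ 1·6·1·2 = 12
  2*Y**2 ↦ 2·1·9·1 = 18
  2*Y*Z ↦ 2·1·3·2 = 12
  Z**2 ↦ 1·1·1·4 = 4
Sum: F(6, 3, 2) = (-72) + (-18) + (12) + (18) + (12) + (4) = -44.
Reducing mod 7: -44 ≡ 5 (mod 7).
Since F(a, b, c) ≡ 5 ≠ 0 (mod 7), P does NOT lie on the curve.


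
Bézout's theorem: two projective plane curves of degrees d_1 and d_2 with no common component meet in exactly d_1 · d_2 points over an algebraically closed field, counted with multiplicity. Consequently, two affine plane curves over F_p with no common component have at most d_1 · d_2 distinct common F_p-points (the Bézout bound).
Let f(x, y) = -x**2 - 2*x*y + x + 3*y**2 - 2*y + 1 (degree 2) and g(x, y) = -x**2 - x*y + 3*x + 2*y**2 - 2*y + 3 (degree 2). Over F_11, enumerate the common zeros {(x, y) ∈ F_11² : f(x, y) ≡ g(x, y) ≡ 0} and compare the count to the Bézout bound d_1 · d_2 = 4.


Common zeros: {(4, 7)}; count = 1; Bézout bound = 4.

deg(f) = 2, deg(g) = 2, so Bézout bound = 4.
Scan x ∈ F_11. For each x, list the y ∈ F_11 with f(x, y) ≡ 0 and those with g(x, y) ≡ 0 (mod 11); the common zeros in that column are the intersection.
  x = 0: f ≡ 0 at y ∈ {3, 5}; g ≡ 0 at y ∈ ∅; common: ∅.
  x = 1: f ≡ 0 at y ∈ {1, 4}; g ≡ 0 at y ∈ ∅; common: ∅.
  x = 2: f ≡ 0 at y ∈ {5, 8}; g ≡ 0 at y ∈ {3, 10}; common: ∅.
  x = 3: f ≡ 0 at y ∈ {4, 6}; g ≡ 0 at y ∈ {1, 7}; common: ∅.
  x = 4: f ≡ 0 at y ∈ {0, 7}; g ≡ 0 at y ∈ {7}; common: {7}.
  x = 5: f ≡ 0 at y ∈ {7, 8}; g ≡ 0 at y ∈ ∅; common: ∅.
  x = 6: f ≡ 0 at y ∈ {3, 9}; g ≡ 0 at y ∈ ∅; common: ∅.
  x = 7: f ≡ 0 at y ∈ {10}; g ≡ 0 at y ∈ ∅; common: ∅.
  x = 8: f ≡ 0 at y ∈ {0, 6}; g ≡ 0 at y ∈ {8}; common: ∅.
  x = 9: f ≡ 0 at y ∈ {1, 2}; g ≡ 0 at y ∈ {3, 8}; common: ∅.
  x = 10: f ≡ 0 at y ∈ {2, 9}; g ≡ 0 at y ∈ {1, 5}; common: ∅.
Collecting: common zeros = {(4, 7)}, so the count is 1.
Comparison with the Bézout bound: 1 ≤ 4 = deg(f)·deg(g), as expected for curves with no common component (the affine F_11-count falls short of the bound because intersections may lie at infinity, over extension fields, or carry multiplicity).


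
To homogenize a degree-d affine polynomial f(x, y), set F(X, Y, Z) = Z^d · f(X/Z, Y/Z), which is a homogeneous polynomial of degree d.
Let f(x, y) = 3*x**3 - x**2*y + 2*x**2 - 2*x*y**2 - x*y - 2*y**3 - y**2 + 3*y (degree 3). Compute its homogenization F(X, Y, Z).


F(X, Y, Z) = 3*X**3 - X**2*Y + 2*X**2*Z - 2*X*Y**2 - X*Y*Z - 2*Y**3 - Y**2*Z + 3*Y*Z**2

deg(f) = 3.
Substitute x = X/Z, y = Y/Z into f, then multiply by Z^3.
  monomial 3·x^3·y^0 ↦ 3·X^3·Y^0·Z^0.
  monomial -1·x^2·y^1 ↦ -1·X^2·Y^1·Z^0.
  monomial 2·x^2·y^0 ↦ 2·X^2·Y^0·Z^1.
  monomial -2·x^1·y^2 ↦ -2·X^1·Y^2·Z^0.
  monomial -1·x^1·y^1 ↦ -1·X^1·Y^1·Z^1.
  monomial -2·x^0·y^3 ↦ -2·X^0·Y^3·Z^0.
  monomial -1·x^0·y^2 ↦ -1·X^0·Y^2·Z^1.
  monomial 3·x^0·y^1 ↦ 3·X^0·Y^1·Z^2.
Collecting: F(X, Y, Z) = 3*X**3 - X**2*Y + 2*X**2*Z - 2*X*Y**2 - X*Y*Z - 2*Y**3 - Y**2*Z + 3*Y*Z**2.


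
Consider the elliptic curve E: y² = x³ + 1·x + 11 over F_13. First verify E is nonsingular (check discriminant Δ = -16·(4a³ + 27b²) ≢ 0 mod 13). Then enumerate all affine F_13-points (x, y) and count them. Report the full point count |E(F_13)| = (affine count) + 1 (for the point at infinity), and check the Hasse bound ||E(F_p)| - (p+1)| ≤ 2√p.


Affine points = {(1, 0), (4, 1), (4, 12), (6, 5), (6, 8), (7, 6), (7, 7), (11, 1), (11, 12), (12, 3), (12, 10)}; affine count = 11; |E(F_13)| = 12.

Discriminant check: Δ ∝ 4a³ + 27b² = 4·1³ + 27·11² = 4·1 + 27·121 ≡ 8 (mod 13). Nonzero ⇒ E is nonsingular.
For each x ∈ F_13, compute rhs = x³ + 1·x + 11 mod 13, then count y ∈ F_13 with y² ≡ rhs.
  x = 0: rhs = 11, matching y values: none (0 points).
  x = 1: rhs = 0, matching y values: 0 (1 points).
  x = 2: rhs = 8, matching y values: none (0 points).
  x = 3: rhs = 2, matching y values: none (0 points).
  x = 4: rhs = 1, matching y values: 1, 12 (2 points).
  x = 5: rhs = 11, matching y values: none (0 points).
  x = 6: rhs = 12, matching y values: 5, 8 (2 points).
  x = 7: rhs = 10, matching y values: 6, 7 (2 points).
  x = 8: rhs = 11, matching y values: none (0 points).
  x = 9: rhs = 8, matching y values: none (0 points).
  x = 10: rhs = 7, matching y values: none (0 points).
  x = 11: rhs = 1, matching y values: 1, 12 (2 points).
  x = 12: rhs = 9, matching y values: 3, 10 (2 points).
Total affine count: 11.
Full point count |E(F_13)| = 11 + 1 = 12.
Hasse bound: |12 − (13+1)| = |-2| = 2 ≤ 2√13 ≈ 7.2111 ✓.


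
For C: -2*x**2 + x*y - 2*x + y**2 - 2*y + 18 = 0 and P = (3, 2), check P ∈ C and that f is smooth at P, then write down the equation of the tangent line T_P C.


Tangent line at P: -12*x + 5*y + 26 = 0.

Step 1: f(3, 2) = 0, so P lies on C.
Step 2: partial derivatives
  f_x(x, y) = -4*x + y - 2, f_y(x, y) = x + 2*y - 2.
  f_x(P) = -12, f_y(P) = 5 (gradient nonzero, so P is smooth).
Step 3: tangent line at P: -12·(x − 3) + 5·(y − 2) = 0.
Expanding: -12*x + 5*y + 26 = 0.


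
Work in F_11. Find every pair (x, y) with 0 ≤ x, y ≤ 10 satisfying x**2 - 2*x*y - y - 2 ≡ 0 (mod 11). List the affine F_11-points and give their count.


Affine F_11-points: {(0, 9), (1, 7), (2, 7), (3, 1), (4, 4), (6, 6), (7, 9), (8, 3), (9, 3), (10, 1)}; count = 10.

For each of the 121 pairs (x, y) ∈ F_11², evaluate f(x, y) mod 11. Record the zeros.
  x = 0: [0↦9, 1↦8, 2↦7, 3↦6, 4↦5, 5↦4, 6↦3, 7↦2, 8↦1, 9↦0, 10↦10]  zeros at y ∈ {9}
  x = 1: [0↦10, 1↦7, 2↦4, 3↦1, 4↦9, 5↦6, 6↦3, 7↦0, 8↦8, 9↦5, 10↦2]  zeros at y ∈ {7}
  x = 2: [0↦2, 1↦8, 2↦3, 3↦9, 4↦4, 5↦10, 6↦5, 7↦0, 8↦6, 9↦1, 10↦7]  zeros at y ∈ {7}
  x = 3: [0↦7, 1↦0, 2↦4, 3↦8, 4↦1, 5↦5, 6↦9, 7↦2, 8↦6, 9↦10, 10↦3]  zeros at y ∈ {1}
  x = 4: [0↦3, 1↦5, 2↦7, 3↦9, 4↦0, 5↦2, 6↦4, 7↦6, 8↦8, 9↦10, 10↦1]  zeros at y ∈ {4}
  x = 5: [0↦1, 1↦1, 2↦1, 3↦1, 4↦1, 5↦1, 6↦1, 7↦1, 8↦1, 9↦1, 10↦1]  zeros at y ∈ ∅
  x = 6: [0↦1, 1↦10, 2↦8, 3↦6, 4↦4, 5↦2, 6↦0, 7↦9, 8↦7, 9↦5, 10↦3]  zeros at y ∈ {6}
  x = 7: [0↦3, 1↦10, 2↦6, 3↦2, 4↦9, 5↦5, 6↦1, 7↦8, 8↦4, 9↦0, 10↦7]  zeros at y ∈ {9}
  x = 8: [0↦7, 1↦1, 2↦6, 3↦0, 4↦5, 5↦10, 6↦4, 7↦9, 8↦3, 9↦8, 10↦2]  zeros at y ∈ {3}
  x = 9: [0↦2, 1↦5, 2↦8, 3↦0, 4↦3, 5↦6, 6↦9, 7↦1, 8↦4, 9↦7, 10↦10]  zeros at y ∈ {3}
  x = 10: [0↦10, 1↦0, 2↦1, 3↦2, 4↦3, 5↦4, 6↦5, 7↦6, 8↦7, 9↦8, 10↦9]  zeros at y ∈ {1}
Collecting zeros: affine points = {(0, 9), (1, 7), (2, 7), (3, 1), (4, 4), (6, 6), (7, 9), (8, 3), (9, 3), (10, 1)}.
Total count |C(F_11)_aff| = 10.


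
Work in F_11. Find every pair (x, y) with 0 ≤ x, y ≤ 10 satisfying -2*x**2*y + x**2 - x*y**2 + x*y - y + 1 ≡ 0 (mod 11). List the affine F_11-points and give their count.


Affine F_11-points: {(0, 1), (1, 4), (1, 5), (2, 4), (2, 9), (6, 2), (6, 7), (8, 2), (8, 9), (9, 5), (9, 6)}; count = 11.

For each of the 121 pairs (x, y) ∈ F_11², evaluate f(x, y) mod 11. Record the zeros.
  x = 0: [0↦1, 1↦0, 2↦10, 3↦9, 4↦8, 5↦7, 6↦6, 7↦5, 8↦4, 9↦3, 10↦2]  zeros at y ∈ {1}
  x = 1: [0↦2, 1↦10, 2↦5, 3↦9, 4↦0, 5↦0, 6↦9, 7↦5, 8↦10, 9↦2, 10↦3]  zeros at y ∈ {4, 5}
  x = 2: [0↦5, 1↦7, 2↦5, 3↦10, 4↦0, 5↦8, 6↦1, 7↦1, 8↦8, 9↦0, 10↦10]  zeros at y ∈ {4, 9}
  x = 3: [0↦10, 1↦2, 2↦10, 3↦1, 4↦8, 5↦9, 6↦4, 7↦4, 8↦9, 9↦8, 10↦1]  zeros at y ∈ ∅
  x = 4: [0↦6, 1↦6, 2↦9, 3↦4, 4↦2, 5↦3, 6↦7, 7↦3, 8↦2, 9↦4, 10↦9]  zeros at y ∈ ∅
  x = 5: [0↦4, 1↦8, 2↦2, 3↦8, 4↦4, 5↦1, 6↦10, 7↦9, 8↦9, 9↦10, 10↦1]  zeros at y ∈ ∅
  x = 6: [0↦4, 1↦8, 2↦0, 3↦2, 4↦3, 5↦3, 6↦2, 7↦0, 8↦8, 9↦4, 10↦10]  zeros at y ∈ {2, 7}
  x = 7: [0↦6, 1↦6, 2↦3, 3↦8, 4↦10, 5↦9, 6↦5, 7↦9, 8↦10, 9↦8, 10↦3]  zeros at y ∈ ∅
  x = 8: [0↦10, 1↦2, 2↦0, 3↦4, 4↦3, 5↦8, 6↦8, 7↦3, 8↦4, 9↦0, 10↦2]  zeros at y ∈ {2, 9}
  x = 9: [0↦5, 1↦7, 2↦2, 3↦1, 4↦4, 5↦0, 6↦0, 7↦4, 8↦1, 9↦2, 10↦7]  zeros at y ∈ {5, 6}
  x = 10: [0↦2, 1↦10, 2↦9, 3↦10, 4↦2, 5↦7, 6↦3, 7↦1, 8↦1, 9↦3, 10↦7]  zeros at y ∈ ∅
Collecting zeros: affine points = {(0, 1), (1, 4), (1, 5), (2, 4), (2, 9), (6, 2), (6, 7), (8, 2), (8, 9), (9, 5), (9, 6)}.
Total count |C(F_11)_aff| = 11.


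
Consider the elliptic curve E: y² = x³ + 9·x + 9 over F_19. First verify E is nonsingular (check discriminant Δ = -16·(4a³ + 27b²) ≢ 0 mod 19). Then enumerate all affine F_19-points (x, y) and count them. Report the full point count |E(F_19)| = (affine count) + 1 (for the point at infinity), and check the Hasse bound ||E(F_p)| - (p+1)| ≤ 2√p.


Affine points = {(0, 3), (0, 16), (1, 0), (2, 4), (2, 15), (3, 5), (3, 14), (7, 4), (7, 15), (8, 2), (8, 17), (10, 4), (10, 15), (13, 9), (13, 10), (15, 2), (15, 17)}; affine count = 17; |E(F_19)| = 18.

Discriminant check: Δ ∝ 4a³ + 27b² = 4·9³ + 27·9² = 4·729 + 27·81 ≡ 11 (mod 19). Nonzero ⇒ E is nonsingular.
For each x ∈ F_19, compute rhs = x³ + 9·x + 9 mod 19, then count y ∈ F_19 with y² ≡ rhs.
  x = 0: rhs = 9, matching y values: 3, 16 (2 points).
  x = 1: rhs = 0, matching y values: 0 (1 points).
  x = 2: rhs = 16, matching y values: 4, 15 (2 points).
  x = 3: rhs = 6, matching y values: 5, 14 (2 points).
  x = 4: rhs = 14, matching y values: none (0 points).
  x = 5: rhs = 8, matching y values: none (0 points).
  x = 6: rhs = 13, matching y values: none (0 points).
  x = 7: rhs = 16, matching y values: 4, 15 (2 points).
  x = 8: rhs = 4, matching y values: 2, 17 (2 points).
  x = 9: rhs = 2, matching y values: none (0 points).
  x = 10: rhs = 16, matching y values: 4, 15 (2 points).
  x = 11: rhs = 14, matching y values: none (0 points).
  x = 12: rhs = 2, matching y values: none (0 points).
  x = 13: rhs = 5, matching y values: 9, 10 (2 points).
  x = 14: rhs = 10, matching y values: none (0 points).
  x = 15: rhs = 4, matching y values: 2, 17 (2 points).
  x = 16: rhs = 12, matching y values: none (0 points).
  x = 17: rhs = 2, matching y values: none (0 points).
  x = 18: rhs = 18, matching y values: none (0 points).
Total affine count: 17.
Full point count |E(F_19)| = 17 + 1 = 18.
Hasse bound: |18 − (19+1)| = |-2| = 2 ≤ 2√19 ≈ 8.7178 ✓.


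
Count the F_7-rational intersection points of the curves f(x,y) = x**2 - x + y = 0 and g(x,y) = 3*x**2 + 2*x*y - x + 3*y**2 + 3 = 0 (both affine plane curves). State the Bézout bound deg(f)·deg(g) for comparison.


Common zeros: ∅; count = 0; Bézout bound = 4.

deg(f) = 2, deg(g) = 2, so Bézout bound = 4.
Scan x ∈ F_7. For each x, list the y ∈ F_7 with f(x, y) ≡ 0 and those with g(x, y) ≡ 0 (mod 7); the common zeros in that column are the intersection.
  x = 0: f ≡ 0 at y ∈ {0}; g ≡ 0 at y ∈ ∅; common: ∅.
  x = 1: f ≡ 0 at y ∈ {0}; g ≡ 0 at y ∈ {2}; common: ∅.
  x = 2: f ≡ 0 at y ∈ {5}; g ≡ 0 at y ∈ {4}; common: ∅.
  x = 3: f ≡ 0 at y ∈ {1}; g ≡ 0 at y ∈ ∅; common: ∅.
  x = 4: f ≡ 0 at y ∈ {2}; g ≡ 0 at y ∈ {3, 6}; common: ∅.
  x = 5: f ≡ 0 at y ∈ {1}; g ≡ 0 at y ∈ {2, 4}; common: ∅.
  x = 6: f ≡ 0 at y ∈ {5}; g ≡ 0 at y ∈ {0, 3}; common: ∅.
Collecting: common zeros = ∅, so the count is 0.
Comparison with the Bézout bound: 0 ≤ 4 = deg(f)·deg(g), as expected for curves with no common component (the affine F_7-count falls short of the bound because intersections may lie at infinity, over extension fields, or carry multiplicity).


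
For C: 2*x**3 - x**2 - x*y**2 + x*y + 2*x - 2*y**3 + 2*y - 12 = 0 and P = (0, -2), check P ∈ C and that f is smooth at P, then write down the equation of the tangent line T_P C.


Tangent line at P: -4*x - 22*y - 44 = 0.

Step 1: f(0, -2) = 0, so P lies on C.
Step 2: partial derivatives
  f_x(x, y) = 6*x**2 - 2*x - y**2 + y + 2, f_y(x, y) = -2*x*y + x - 6*y**2 + 2.
  f_x(P) = -4, f_y(P) = -22 (gradient nonzero, so P is smooth).
Step 3: tangent line at P: -4·(x − 0) + -22·(y − -2) = 0.
Expanding: -4*x - 22*y - 44 = 0.


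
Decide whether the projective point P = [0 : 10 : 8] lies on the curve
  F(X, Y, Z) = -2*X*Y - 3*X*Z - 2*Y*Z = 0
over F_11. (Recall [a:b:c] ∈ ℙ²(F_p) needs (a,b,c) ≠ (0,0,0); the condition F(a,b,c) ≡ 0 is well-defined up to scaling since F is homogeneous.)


F(0,10,8) ≡ 5 (mod 11); P is NOT on the curve.

Evaluate F(0, 10, 8) term-by-term (mod 11).
  -2*X*Y ↦ -2·0·10·1 = 0
  -3*X*Z ↦ -3·0·1·8 = 0
  -2*Y*Z ↦ -2·1·10·8 = -160
Sum: F(0, 10, 8) = (0) + (0) + (-160) = -160.
Reducing mod 11: -160 ≡ 5 (mod 11).
Since F(a, b, c) ≡ 5 ≠ 0 (mod 11), P does NOT lie on the curve.


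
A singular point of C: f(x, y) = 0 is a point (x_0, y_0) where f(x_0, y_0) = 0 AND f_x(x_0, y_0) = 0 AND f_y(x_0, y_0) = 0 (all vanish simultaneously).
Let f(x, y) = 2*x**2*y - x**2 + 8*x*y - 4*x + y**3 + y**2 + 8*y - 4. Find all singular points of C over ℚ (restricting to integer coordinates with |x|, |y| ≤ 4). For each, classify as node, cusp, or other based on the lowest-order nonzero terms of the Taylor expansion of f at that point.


Singular points: {(-2, 0)}; classification: node.

Compute partial derivatives:
  f_x = 4*x*y - 2*x + 8*y - 4.
  f_y = 2*x**2 + 8*x + 3*y**2 + 2*y + 8.
Scan x_0 ∈ {−4, ..., 4}. For each x_0, f_y(x_0, y) is a polynomial in y; find its integer roots y ∈ {−4, ..., 4}, then test f_x and f at those candidates.
  x = -4: f_y(-4, y) = 3*y**2 + 2*y + 8; no integer root y with |y| ≤ 4.
  x = -3: f_y(-3, y) = 3*y**2 + 2*y + 2; no integer root y with |y| ≤ 4.
  x = -2: f_y(-2, y) = 3*y**2 + 2*y; vanishes at y ∈ {0}. (-2, 0): f_x = 0, f = 0 — SINGULAR.
  x = -1: f_y(-1, y) = 3*y**2 + 2*y + 2; no integer root y with |y| ≤ 4.
  x = 0: f_y(0, y) = 3*y**2 + 2*y + 8; no integer root y with |y| ≤ 4.
  x = 1: f_y(1, y) = 3*y**2 + 2*y + 18; no integer root y with |y| ≤ 4.
  x = 2: f_y(2, y) = 3*y**2 + 2*y + 32; no integer root y with |y| ≤ 4.
  x = 3: f_y(3, y) = 3*y**2 + 2*y + 50; no integer root y with |y| ≤ 4.
  x = 4: f_y(4, y) = 3*y**2 + 2*y + 72; no integer root y with |y| ≤ 4.
Only singular point on the grid: (-2, 0).
Classify: substitute x = -2 + u, y = 0 + v and expand: f = 2*u**2*v - u**2 + v**3 + v**2.
No constant or linear terms (consistent with a singular point). Quadratic part: -u**2 + v**2. Cubic part: 2*u**2*v + v**3.
The quadratic part v**2 - u**2 = (v − u)(v + u) splits into two distinct linear factors, so there are two distinct tangent lines y − 0 = ±(x − -2) — this is a node (ordinary double point).
Classification: node.


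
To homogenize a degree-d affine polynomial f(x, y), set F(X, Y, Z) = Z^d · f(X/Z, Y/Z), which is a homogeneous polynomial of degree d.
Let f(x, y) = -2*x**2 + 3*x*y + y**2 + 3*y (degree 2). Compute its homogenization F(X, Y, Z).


F(X, Y, Z) = -2*X**2 + 3*X*Y + Y**2 + 3*Y*Z

deg(f) = 2.
Substitute x = X/Z, y = Y/Z into f, then multiply by Z^2.
  monomial -2·x^2·y^0 ↦ -2·X^2·Y^0·Z^0.
  monomial 3·x^1·y^1 ↦ 3·X^1·Y^1·Z^0.
  monomial 1·x^0·y^2 ↦ 1·X^0·Y^2·Z^0.
  monomial 3·x^0·y^1 ↦ 3·X^0·Y^1·Z^1.
Collecting: F(X, Y, Z) = -2*X**2 + 3*X*Y + Y**2 + 3*Y*Z.


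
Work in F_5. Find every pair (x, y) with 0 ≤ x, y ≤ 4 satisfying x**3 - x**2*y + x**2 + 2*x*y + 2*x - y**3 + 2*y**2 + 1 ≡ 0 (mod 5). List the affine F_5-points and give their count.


Affine F_5-points: {(1, 0), (2, 4), (3, 3), (4, 4)}; count = 4.

For each of the 25 pairs (x, y) ∈ F_5², evaluate f(x, y) mod 5. Record the zeros.
  x = 0: [0↦1, 1↦2, 2↦1, 3↦2, 4↦4]  zeros at y ∈ ∅
  x = 1: [0↦0, 1↦2, 2↦2, 3↦4, 4↦2]  zeros at y ∈ {0}
  x = 2: [0↦2, 1↦3, 2↦2, 3↦3, 4↦0]  zeros at y ∈ {4}
  x = 3: [0↦3, 1↦1, 2↦2, 3↦0, 4↦4]  zeros at y ∈ {3}
  x = 4: [0↦4, 1↦2, 2↦3, 3↦1, 4↦0]  zeros at y ∈ {4}
Collecting zeros: affine points = {(1, 0), (2, 4), (3, 3), (4, 4)}.
Total count |C(F_5)_aff| = 4.


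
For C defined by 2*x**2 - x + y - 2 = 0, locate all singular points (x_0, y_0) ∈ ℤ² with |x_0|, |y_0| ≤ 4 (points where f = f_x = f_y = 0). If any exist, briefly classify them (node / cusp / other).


No singular points in the scanned grid; C is smooth there.

Compute partial derivatives:
  f_x = 4*x - 1.
  f_y = 1.
f_y = 1 is a nonzero constant, so f_y never vanishes: no point (x, y) can satisfy f = f_x = f_y = 0. In particular no (x, y) ∈ {−4, ..., 4}² is singular; the curve is smooth.


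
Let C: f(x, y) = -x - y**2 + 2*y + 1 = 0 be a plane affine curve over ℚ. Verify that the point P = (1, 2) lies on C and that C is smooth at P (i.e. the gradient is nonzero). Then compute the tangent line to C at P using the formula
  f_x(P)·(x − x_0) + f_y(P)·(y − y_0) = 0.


Tangent line at P: -x - 2*y + 5 = 0.

Step 1: f(1, 2) = 0, so P lies on C.
Step 2: partial derivatives
  f_x(x, y) = -1, f_y(x, y) = 2 - 2*y.
  f_x(P) = -1, f_y(P) = -2 (gradient nonzero, so P is smooth).
Step 3: tangent line at P: -1·(x − 1) + -2·(y − 2) = 0.
Expanding: -x - 2*y + 5 = 0.


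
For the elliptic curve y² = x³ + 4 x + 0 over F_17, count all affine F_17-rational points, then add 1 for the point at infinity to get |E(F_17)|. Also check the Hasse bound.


Affine points = {(0, 0), (2, 4), (2, 13), (5, 3), (5, 14), (6, 6), (6, 11), (8, 0), (9, 0), (11, 7), (11, 10), (12, 5), (12, 12), (15, 1), (15, 16)}; affine count = 15; |E(F_17)| = 16.

Discriminant check: Δ ∝ 4a³ + 27b² = 4·4³ + 27·0² = 4·64 + 27·0 ≡ 1 (mod 17). Nonzero ⇒ E is nonsingular.
For each x ∈ F_17, compute rhs = x³ + 4·x + 0 mod 17, then count y ∈ F_17 with y² ≡ rhs.
  x = 0: rhs = 0, matching y values: 0 (1 points).
  x = 1: rhs = 5, matching y values: none (0 points).
  x = 2: rhs = 16, matching y values: 4, 13 (2 points).
  x = 3: rhs = 5, matching y values: none (0 points).
  x = 4: rhs = 12, matching y values: none (0 points).
  x = 5: rhs = 9, matching y values: 3, 14 (2 points).
  x = 6: rhs = 2, matching y values: 6, 11 (2 points).
  x = 7: rhs = 14, matching y values: none (0 points).
  x = 8: rhs = 0, matching y values: 0 (1 points).
  x = 9: rhs = 0, matching y values: 0 (1 points).
  x = 10: rhs = 3, matching y values: none (0 points).
  x = 11: rhs = 15, matching y values: 7, 10 (2 points).
  x = 12: rhs = 8, matching y values: 5, 12 (2 points).
  x = 13: rhs = 5, matching y values: none (0 points).
  x = 14: rhs = 12, matching y values: none (0 points).
  x = 15: rhs = 1, matching y values: 1, 16 (2 points).
  x = 16: rhs = 12, matching y values: none (0 points).
Total affine count: 15.
Full point count |E(F_17)| = 15 + 1 = 16.
Hasse bound: |16 − (17+1)| = |-2| = 2 ≤ 2√17 ≈ 8.2462 ✓.


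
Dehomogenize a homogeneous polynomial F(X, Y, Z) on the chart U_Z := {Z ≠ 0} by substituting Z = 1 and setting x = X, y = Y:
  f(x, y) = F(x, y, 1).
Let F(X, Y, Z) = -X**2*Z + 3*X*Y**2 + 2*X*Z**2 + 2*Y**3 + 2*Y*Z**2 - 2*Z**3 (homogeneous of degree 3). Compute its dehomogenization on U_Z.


f(x, y) = -x**2 + 3*x*y**2 + 2*x + 2*y**3 + 2*y - 2

On U_Z we set Z = 1. Each monomial c·X^i·Y^j·Z^k in F becomes c·x^i·y^j·1^k = c·x^i·y^j.
Substituting Z = 1: F(X, Y, 1) = -x**2 + 3*x*y**2 + 2*x + 2*y**3 + 2*y - 2.
Note: deg(f) ≤ deg(F) = 3; strict inequality happens when F is divisible by Z (lost terms).


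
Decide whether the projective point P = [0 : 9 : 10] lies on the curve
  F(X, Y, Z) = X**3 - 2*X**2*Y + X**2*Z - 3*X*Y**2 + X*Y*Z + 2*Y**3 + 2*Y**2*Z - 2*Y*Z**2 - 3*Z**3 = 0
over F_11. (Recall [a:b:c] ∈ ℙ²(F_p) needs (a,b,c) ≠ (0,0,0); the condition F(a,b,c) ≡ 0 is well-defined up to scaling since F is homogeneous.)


F(0,9,10) ≡ 5 (mod 11); P is NOT on the curve.

Evaluate F(0, 9, 10) term-by-term (mod 11).
  X**3 ↦ 1·0·1·1 = 0
  -2*X**2*Y ↦ -2·0·9·1 = 0
  X**2*Z ↦ 1·0·1·10 = 0
  -3*X*Y**2 ↦ -3·0·81·1 = 0
  X*Y*Z ↦ 1·0·9·10 = 0
  2*Y**3 ↦ 2·1·729·1 = 1458
  2*Y**2*Z ↦ 2·1·81·10 = 1620
  -2*Y*Z**2 ↦ -2·1·9·100 = -1800
  -3*Z**3 ↦ -3·1·1·1000 = -3000
Sum: F(0, 9, 10) = (0) + (0) + (0) + (0) + (0) + (1458) + (1620) + (-1800) + (-3000) = -1722.
Reducing mod 11: -1722 ≡ 5 (mod 11).
Since F(a, b, c) ≡ 5 ≠ 0 (mod 11), P does NOT lie on the curve.


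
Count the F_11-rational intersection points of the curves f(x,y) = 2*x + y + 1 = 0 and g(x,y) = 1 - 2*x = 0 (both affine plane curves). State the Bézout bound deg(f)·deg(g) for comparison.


Common zeros: {(6, 9)}; count = 1; Bézout bound = 1.

deg(f) = 1, deg(g) = 1, so Bézout bound = 1.
Scan x ∈ F_11. For each x, list the y ∈ F_11 with f(x, y) ≡ 0 and those with g(x, y) ≡ 0 (mod 11); the common zeros in that column are the intersection.
  x = 0: f ≡ 0 at y ∈ {10}; g ≡ 0 at y ∈ ∅; common: ∅.
  x = 1: f ≡ 0 at y ∈ {8}; g ≡ 0 at y ∈ ∅; common: ∅.
  x = 2: f ≡ 0 at y ∈ {6}; g ≡ 0 at y ∈ ∅; common: ∅.
  x = 3: f ≡ 0 at y ∈ {4}; g ≡ 0 at y ∈ ∅; common: ∅.
  x = 4: f ≡ 0 at y ∈ {2}; g ≡ 0 at y ∈ ∅; common: ∅.
  x = 5: f ≡ 0 at y ∈ {0}; g ≡ 0 at y ∈ ∅; common: ∅.
  x = 6: f ≡ 0 at y ∈ {9}; g ≡ 0 at y ∈ {0, 1, 2, 3, 4, 5, 6, 7, 8, 9, 10}; common: {9}.
  x = 7: f ≡ 0 at y ∈ {7}; g ≡ 0 at y ∈ ∅; common: ∅.
  x = 8: f ≡ 0 at y ∈ {5}; g ≡ 0 at y ∈ ∅; common: ∅.
  x = 9: f ≡ 0 at y ∈ {3}; g ≡ 0 at y ∈ ∅; common: ∅.
  x = 10: f ≡ 0 at y ∈ {1}; g ≡ 0 at y ∈ ∅; common: ∅.
Collecting: common zeros = {(6, 9)}, so the count is 1.
Comparison with the Bézout bound: 1 ≤ 1 = deg(f)·deg(g), as expected for curves with no common component (the bound is attained).
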